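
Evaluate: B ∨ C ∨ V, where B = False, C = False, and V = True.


B = False, C = False, V = True
Step 1: B ∨ C = False OR False = False
Step 2: False ∨ V = False OR True = True
OR is true when at least one operand is true.

True


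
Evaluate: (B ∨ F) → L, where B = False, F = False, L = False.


B = False, F = False, L = False
Step 1: B ∨ F = False OR False = False
Step 2: (False) → L: false only when antecedent=True and L=False.
Result: True

True


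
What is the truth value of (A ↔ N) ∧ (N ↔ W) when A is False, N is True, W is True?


A = False, N = True, W = True
Step 1: A ↔ N is true when A and N have the same value. Result: False
Step 2: N ↔ W is true when N and W have the same value. Result: True
Step 3: False ∧ True = False

False


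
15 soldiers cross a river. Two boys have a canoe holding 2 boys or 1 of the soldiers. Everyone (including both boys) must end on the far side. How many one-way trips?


Per crossing of one of the soldiers: boys→, one←, one of the soldiers→, one← = 4 trips
15 × 4 = 60, + 1 final boys→ = 61
Minimum trips = 61

61


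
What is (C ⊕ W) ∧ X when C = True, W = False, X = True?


C = True, W = False, X = True
Step 1: C ⊕ W = True XOR False = True
Step 2: True ∧ X = True AND True = True
XOR true when exactly one of C,W is true; then AND with X.

True


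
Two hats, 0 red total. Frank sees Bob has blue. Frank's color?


Total red = 0, Bob = blue
Red accounted for: 0
Remaining for Frank: 0
Frank's hat is blue.

blue


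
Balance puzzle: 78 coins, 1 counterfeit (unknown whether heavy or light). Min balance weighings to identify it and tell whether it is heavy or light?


Let n = 78. 156 possibilities (n coins × lighter/heavier); each weighing has 3 outcomes.
Bound for k weighings: say the first weighing puts j coins on each pan. If it tips, the 2j weighed coins remain suspects (each with a known direction) and k-1 weighings give 3^(k-1) outcomes; 3^(k-1) is odd, so 2j ≤ 3^(k-1) - 1. If it balances, the n - 2j unweighed coins remain with direction unknown: 2(n - 2j) ≤ 3^(k-1) - 1 by the same parity argument. Adding, n ≤ (3^(k-1) - 1) + (3^(k-1) - 1)/2 = (3^k - 3)/2, and the classical three-group strategy achieves this (3 coins in 2 weighings, 12 in 3, 39 in 4, 120 in 5).
So we need the smallest k with (3^k - 3)/2 ≥ 78.
k = 4: (3^4 - 3)/2 = 39 < 78 ✗
k = 5: (3^5 - 3)/2 = 120 ≥ 78 ✓

5


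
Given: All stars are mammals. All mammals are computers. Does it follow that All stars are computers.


Premise 1: All stars are mammals.
Premise 2: All mammals are computers.
Conclusion: All stars are computers.
Barbara syllogism (AAA-1): All A are B, All B are C → All A are C.
Middle term (mammals) distributed in premise 2.

Valid


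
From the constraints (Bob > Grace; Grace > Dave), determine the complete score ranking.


Constraints: Bob > Grace; Grace > Dave
Method: at each step, the next-highest is the one remaining person who never appears on the smaller side of a constraint between remaining people.
  Step 1: remaining {Grace, Bob, Dave}; on the smaller side: {Grace, Dave} → Bob is next (Bob > Grace).
  Step 2: remaining {Grace, Dave}; on the smaller side: {Dave} → Grace is next (Grace > Dave).
  Step 3: only Dave remains → lowest.
Final ranking (highest to lowest):

Bob > Grace > Dave


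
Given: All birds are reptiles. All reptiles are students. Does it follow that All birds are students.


Premise 1: All birds are reptiles.
Premise 2: All reptiles are students.
Conclusion: All birds are students.
Barbara syllogism (AAA-1): All A are B, All B are C → All A are C.
Middle term (reptiles) distributed in premise 2.

Valid


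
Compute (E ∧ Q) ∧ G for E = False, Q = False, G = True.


E = False, Q = False, G = True
Step 1: E ∧ Q = False AND False = False
Step 2: False ∧ G = False AND True = False
AND is true only when ALL operands are true.

False


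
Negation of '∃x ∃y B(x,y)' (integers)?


Original: ∃x ∃y B(x,y)
Rule: ¬∀→∃, ¬∃→∀, negate predicate.
Negation: ∀x ∀y ¬B(x,y)

∀x ∀y ¬B(x,y)


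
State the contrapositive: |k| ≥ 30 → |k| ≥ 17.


Original: If |k| ≥ 30, then |k| ≥ 17
Contrapositive: If ¬Q, then ¬P
Negate Q: not (|k| ≥ 17)
Negate P: not (|k| ≥ 30)

If not (|k| ≥ 17), then not (|k| ≥ 30).


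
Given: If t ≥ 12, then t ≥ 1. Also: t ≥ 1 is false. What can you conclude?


Modus tollens: P → Q, ¬Q ⊢ ¬P
P: t ≥ 12
Q: t ≥ 1
We have P → Q and Q is false.
By modus tollens, P must be false.

It is not the case that t ≥ 12


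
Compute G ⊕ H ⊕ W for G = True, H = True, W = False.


G = True, H = True, W = False
Step 1: G ⊕ H = True XOR True = False
Step 2: False ⊕ W = False XOR False = False
XOR is true when an odd number of operands are true.

False


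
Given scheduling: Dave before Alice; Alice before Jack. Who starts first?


Constraints: Dave before Alice; Alice before Jack
The first task can have nothing scheduled before it, so it must never appear on the right of a 'before'.
Tasks appearing after some 'before': Alice, Jack.
The only task not in that list is Dave → it is first.

Dave


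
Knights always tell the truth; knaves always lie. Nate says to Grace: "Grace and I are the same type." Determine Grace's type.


Nate says: "Grace and I are the same type."
Case 1: Nate is a Knight (truth-teller)
  Statement is true → they ARE the same → Grace is also a Knight
Case 2: Nate is a Knave (liar)
  Statement is false → they are NOT the same → Grace is a Knight
In both cases, Grace is a Knight.

Knight


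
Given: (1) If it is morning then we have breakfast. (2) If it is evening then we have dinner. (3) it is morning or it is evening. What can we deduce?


Constructive dilemma: (P → Q) ∧ (R → S), P ∨ R ⊢ Q ∨ S
Premise 1: it is morning → we have breakfast
Premise 2: it is evening → we have dinner
Premise 3: it is morning ∨ it is evening
Case 1: Assuming it is morning, then by Premise 1, we have breakfast.
Case 2: Assuming it is evening, then by Premise 2, we have dinner.
Since one of it is morning or it is evening must hold, we get we have breakfast or we have dinner.

We have breakfast or we have dinner.


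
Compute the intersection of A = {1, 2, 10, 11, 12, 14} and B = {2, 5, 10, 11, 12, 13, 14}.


A = {1, 2, 10, 11, 12, 14}
B = {2, 5, 10, 11, 12, 13, 14}
Operation: intersection
Elements in both: 2, 10, 11, 12, 14

{2, 10, 11, 12, 14}


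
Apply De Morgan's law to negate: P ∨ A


De Morgan's law: ¬(P ∨ Q) ≡ ¬P ∧ ¬Q
¬(P ∨ A) = ¬P ∧ ¬A

¬P ∧ ¬A


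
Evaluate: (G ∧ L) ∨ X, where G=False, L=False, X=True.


G = False, L = False, X = True
Expression: (G ∧ L) ∨ X
Step 1: G ∧ L = False AND False = False
Step 2: (False) ∨ X = False OR True = True

True


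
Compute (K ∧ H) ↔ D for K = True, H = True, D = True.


K = True, H = True, D = True
Step 1: K ∧ H = True AND True = True
Step 2: (True) ↔ D: true when both sides have same truth value.
Result: True ↔ True = True

True


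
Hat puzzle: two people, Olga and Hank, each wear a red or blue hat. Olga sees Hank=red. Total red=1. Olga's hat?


Total red = 1, Hank = red
Red accounted for: 1
Remaining for Olga: 0
Olga's hat is blue.

blue


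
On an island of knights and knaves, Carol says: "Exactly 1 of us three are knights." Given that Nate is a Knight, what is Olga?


Carol claims exactly 1 knights among Carol, Nate, Olga.
Given: Nate is a Knight.

Case 1: Carol is a Knight (tells truth)
  Then exactly 1 of the three are knights.
  Counting Carol, Nate: 2 knight(s) so far. Need -1 more → impossible.
Case 2: Carol is a Knave (lies)
  Then the count is NOT 1.
  If Olga = Knave, count = 1 = 1 → claim would be true, contradicts lie.
  If Olga = Knight, count = 2 ≠ 1 → lie confirmed ✓

Olga is a Knight.

Knight


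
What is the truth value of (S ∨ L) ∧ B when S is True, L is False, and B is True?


S = True, L = False, B = True
Step 1: S ∨ L = True OR False = True
Step 2: True ∧ B = True AND True = True
OR is true when at least one operand is true; AND requires both.

True


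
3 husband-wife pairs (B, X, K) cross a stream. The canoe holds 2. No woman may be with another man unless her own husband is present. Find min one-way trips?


Label couples B, X, K (H = husband, W = wife).
Counting alone: 6 people, the canoe carries 2 and someone must bring it back, so each round trip nets at most +1 on the far side until the last crossing → at least 9 trips. The jealousy constraint makes 9 impossible; the shortest valid schedule has 11:
1. WB+WX →  (far: WB,WX; near: HB,HX,HK,WK)
2. WB ←       (far: WX; near: HB,HX,HK,WB,WK)
3. WB+WK →  (far: WB,WX,WK; near: HB,HX,HK)
4. WB ←       (far: WX,WK; near: HB,HX,HK,WB)
5. HX+HK →  (far: HX,WX,HK,WK; near: HB,WB)
6. HX+WX ←  (far: HK,WK; near: HB,WB,HX,WX)
7. HB+HX →  (far: HB,HX,HK,WK; near: WB,WX)
8. WK ←       (far: HB,HX,HK; near: WB,WX,WK)
9. WB+WX →  (far: HB,WB,HX,WX,HK; near: WK)
10. HK ←      (far: HB,WB,HX,WX; near: HK,WK)
11. HK+WK → (far: all six; near: empty)
In every state each wife is either with her husband or with no other man.
Minimum trips = 11

11


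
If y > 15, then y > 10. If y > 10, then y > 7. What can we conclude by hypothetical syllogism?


Hypothetical syllogism: P → Q, Q → R ⊢ P → R
Premise 1: y > 15 → y > 10
Premise 2: y > 10 → y > 7
Chain the implications: the middle term (y > 10) links the two.
Conclusion: If y > 15, then y > 7.

If y > 15, then y > 7.


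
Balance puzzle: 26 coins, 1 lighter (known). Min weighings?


Each weighing has 3 outcomes (left heavy / balance / right heavy), so k weighings distinguish at most 3^k cases; splitting into three near-equal groups achieves this.
Need 3^k ≥ 26: 3^2 = 9 < 26 ≤ 3^3 = 27
k = ⌈log₃(26)⌉ = 3

3


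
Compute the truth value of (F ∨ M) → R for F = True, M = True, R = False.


F = True, M = True, R = False
Step 1: F ∨ M = True OR True = True
Step 2: (True) → R: false only when antecedent=True and R=False.
Result: False

False


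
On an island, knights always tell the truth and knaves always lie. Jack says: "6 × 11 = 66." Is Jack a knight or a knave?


Statement: "6 × 11 = 66."
Actual: 6 × 11 = 66
Claimed: 66
Statement is TRUE → Jack tells the truth → Knight

Knight


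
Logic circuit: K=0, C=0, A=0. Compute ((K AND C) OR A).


K AND C = 0&0 = 0
0 OR 0 = 0

0


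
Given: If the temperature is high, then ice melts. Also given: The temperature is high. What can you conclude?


Modus ponens: P → Q, P ⊢ Q
P: the temperature is high
Q: ice melts
We have P → Q and P is true.
By modus ponens, Q must be true.

Ice melts


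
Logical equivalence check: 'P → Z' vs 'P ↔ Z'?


Expression 1: P → Z
Expression 2: P ↔ Z
Truth table (P Z | Expr1 Expr2):
  T T |   T     T
  T F |   F     F
  F T |   T     F   ← differ
  F F |   T     T
Counterexample: P=F, Z=T gives Expr1 = T but Expr2 = F, so the expressions are NOT logically equivalent.

No


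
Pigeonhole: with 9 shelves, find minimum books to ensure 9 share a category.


Pigeonhole: to guarantee k in one of n categories, need (k-1)×n + 1.
k = 9, n = 9
Minimum = (9-1) × 9 + 1 = 8 × 9 + 1

73


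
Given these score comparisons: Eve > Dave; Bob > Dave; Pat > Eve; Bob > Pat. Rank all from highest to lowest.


Constraints: Eve > Dave; Bob > Dave; Pat > Eve; Bob > Pat
Method: at each step, the next-highest is the one remaining person who never appears on the smaller side of a constraint between remaining people.
  Step 1: remaining {Dave, Eve, Pat, Bob}; on the smaller side: {Dave, Eve, Pat} → Bob is next (Bob > Dave; Bob > Pat).
  Step 2: remaining {Dave, Eve, Pat}; on the smaller side: {Dave, Eve} → Pat is next (Pat > Eve).
  Step 3: remaining {Dave, Eve}; on the smaller side: {Dave} → Eve is next (Eve > Dave).
  Step 4: only Dave remains → lowest.
Final ranking (highest to lowest):

Bob > Pat > Eve > Dave


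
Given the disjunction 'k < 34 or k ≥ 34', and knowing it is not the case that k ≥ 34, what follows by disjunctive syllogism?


Disjunctive syllogism: P ∨ Q, ¬P ⊢ Q
Disjunction: k < 34 ∨ k ≥ 34
We know it is not the case that k ≥ 34.
By disjunctive syllogism, the other disjunct must be true.

k < 34


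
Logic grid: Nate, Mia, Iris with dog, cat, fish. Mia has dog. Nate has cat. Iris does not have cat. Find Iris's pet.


From clues:
  Nate → cat
  Mia → dog
By elimination, Iris gets the remaining.

fish


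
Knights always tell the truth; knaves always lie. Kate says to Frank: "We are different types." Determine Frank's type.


Kate says: "We are different types."
Case 1: Kate is a Knight (truth-teller)
  Statement is true → they ARE different → Frank is a Knave
Case 2: Kate is a Knave (liar)
  Statement is false → they are NOT different → Frank is a Knave
In both cases, Frank is a Knave.

Knave


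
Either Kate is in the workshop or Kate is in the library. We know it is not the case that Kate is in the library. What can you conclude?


Disjunctive syllogism: P ∨ Q, ¬P ⊢ Q
Disjunction: Kate is in the workshop ∨ Kate is in the library
We know it is not the case that Kate is in the library.
By disjunctive syllogism, the other disjunct must be true.

Kate is in the workshop


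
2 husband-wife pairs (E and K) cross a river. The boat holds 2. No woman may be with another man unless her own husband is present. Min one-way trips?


Label couples E and K.
1. WE+WK → (far: WE,WK; near: HE,HK)
2. WE ←   (far: WK; near: HE,HK,WE)
3. HE+HK → (far: HE,HK,WK; near: WE)
4. HE ←   (far: HK,WK; near: HE,WE)  — HE returns, since WE is alone on near bank
5. HE+WE → (far: all four; near: empty)
Every state respects the constraint.
Minimum trips = 5

5


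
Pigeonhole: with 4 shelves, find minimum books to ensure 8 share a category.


Pigeonhole: to guarantee k in one of n categories, need (k-1)×n + 1.
k = 8, n = 4
Minimum = (8-1) × 4 + 1 = 7 × 4 + 1

29


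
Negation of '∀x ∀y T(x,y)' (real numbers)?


Original: ∀x ∀y T(x,y)
Rule: ¬∀→∃, ¬∃→∀, negate predicate.
Negation: ∃x ∃y ¬T(x,y)

∃x ∃y ¬T(x,y)


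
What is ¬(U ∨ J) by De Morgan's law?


De Morgan's law: ¬(P ∨ Q) ≡ ¬P ∧ ¬Q
¬(U ∨ J) = ¬U ∧ ¬J

¬U ∧ ¬J


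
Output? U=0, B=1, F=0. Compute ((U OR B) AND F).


U OR B = 0|1 = 1
1 AND 0 = 0

0


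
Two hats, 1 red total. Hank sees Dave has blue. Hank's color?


Total red = 1, Dave = blue
Red accounted for: 0
Remaining for Hank: 1
Hank's hat is red.

red


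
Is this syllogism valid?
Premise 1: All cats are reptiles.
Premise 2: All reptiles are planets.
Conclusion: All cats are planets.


Premise 1: All cats are reptiles.
Premise 2: All reptiles are planets.
Conclusion: All cats are planets.
Barbara syllogism (AAA-1): All A are B, All B are C → All A are C.
Middle term (reptiles) distributed in premise 2.

Valid


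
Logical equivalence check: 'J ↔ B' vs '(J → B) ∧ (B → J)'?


Expression 1: J ↔ B
Expression 2: (J → B) ∧ (B → J)
Truth table (J B | Expr1 Expr2):
  T T |   T     T
  T F |   F     F
  F T |   F     F
  F F |   T     T
All 4 rows agree, so the expressions are logically equivalent.

Yes


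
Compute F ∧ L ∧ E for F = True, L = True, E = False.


F = True, L = True, E = False
Step 1: F ∧ L = True AND True = True
Step 2: (True) ∧ E = (True) AND False = False
AND is true only when ALL operands are true.

False


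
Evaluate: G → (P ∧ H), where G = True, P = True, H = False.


G = True, P = True, H = False
Step 1: P ∧ H = True AND False = False
Step 2: G → (False): false only when G=True and consequent=False.
Result: False

False


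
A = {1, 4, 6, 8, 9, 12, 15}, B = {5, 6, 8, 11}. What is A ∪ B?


A = {1, 4, 6, 8, 9, 12, 15}
B = {5, 6, 8, 11}
Operation: union
All elements combined: 1, 4, 5, 6, 8, 9, 11, 12, 15

{1, 4, 5, 6, 8, 9, 11, 12, 15}


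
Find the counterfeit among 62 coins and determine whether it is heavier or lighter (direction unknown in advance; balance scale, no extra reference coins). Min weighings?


Let n = 62. 124 possibilities (n coins × lighter/heavier); each weighing has 3 outcomes.
Bound for k weighings: say the first weighing puts j coins on each pan. If it tips, the 2j weighed coins remain suspects (each with a known direction) and k-1 weighings give 3^(k-1) outcomes; 3^(k-1) is odd, so 2j ≤ 3^(k-1) - 1. If it balances, the n - 2j unweighed coins remain with direction unknown: 2(n - 2j) ≤ 3^(k-1) - 1 by the same parity argument. Adding, n ≤ (3^(k-1) - 1) + (3^(k-1) - 1)/2 = (3^k - 3)/2, and the classical three-group strategy achieves this (3 coins in 2 weighings, 12 in 3, 39 in 4, 120 in 5).
So we need the smallest k with (3^k - 3)/2 ≥ 62.
k = 4: (3^4 - 3)/2 = 39 < 62 ✗
k = 5: (3^5 - 3)/2 = 120 ≥ 62 ✓

5


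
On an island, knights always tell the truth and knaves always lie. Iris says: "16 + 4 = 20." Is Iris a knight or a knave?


Statement: "16 + 4 = 20."
Actual: 16 + 4 = 20
Claimed: 20
Statement is TRUE → Iris tells the truth → Knight

Knight


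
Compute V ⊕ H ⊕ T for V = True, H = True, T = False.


V = True, H = True, T = False
Step 1: V ⊕ H = True XOR True = False
Step 2: False ⊕ T = False XOR False = False
XOR is true when an odd number of operands are true.

False


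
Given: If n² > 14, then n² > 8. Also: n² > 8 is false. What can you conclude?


Modus tollens: P → Q, ¬Q ⊢ ¬P
P: n² > 14
Q: n² > 8
We have P → Q and Q is false.
By modus tollens, P must be false.

It is not the case that n² > 14


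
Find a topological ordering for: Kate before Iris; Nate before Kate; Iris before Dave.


Constraints: Kate before Iris; Nate before Kate; Iris before Dave
Method: repeatedly schedule the remaining task that has no remaining task required before it.
  Step 1: remaining {Kate, Iris, Nate, Dave}; every task except Nate still has a predecessor pending → schedule Nate.
  Step 2: remaining {Kate, Iris, Dave}; every task except Kate still has a predecessor pending → schedule Kate.
  Step 3: remaining {Iris, Dave}; every task except Iris still has a predecessor pending → schedule Iris.
  Step 4: only Dave remains → schedule Dave.
Resulting order:

Nate → Kate → Iris → Dave


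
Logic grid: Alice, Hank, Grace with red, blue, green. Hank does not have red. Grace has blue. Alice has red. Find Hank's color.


From clues:
  Grace → blue
  Alice → red
By elimination, Hank gets the remaining.

green


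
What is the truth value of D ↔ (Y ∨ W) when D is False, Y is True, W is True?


D = False, Y = True, W = True
Step 1: Y ∨ W = True OR True = True
Step 2: D ↔ (True): true when both sides have same truth value.
Result: False ↔ True = False

False


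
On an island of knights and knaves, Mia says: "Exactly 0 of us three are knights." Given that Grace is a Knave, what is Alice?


Mia claims exactly 0 knights among Mia, Grace, Alice.
Given: Grace is a Knave.

Case 1: Mia is a Knight (tells truth)
  Then exactly 0 of the three are knights.
  Counting Mia, Grace: 1 knight(s) so far. Need -1 more → impossible.
Case 2: Mia is a Knave (lies)
  Then the count is NOT 0.
  If Alice = Knave, count = 0 = 0 → claim would be true, contradicts lie.
  If Alice = Knight, count = 1 ≠ 0 → lie confirmed ✓

Alice is a Knight.

Knight


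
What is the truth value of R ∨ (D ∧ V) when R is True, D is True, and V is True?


R = True, D = True, V = True
Step 1: D ∧ V = True AND True = True
Step 2: R ∨ True = True OR True = True
AND evaluated first (higher precedence); then OR applied.

True


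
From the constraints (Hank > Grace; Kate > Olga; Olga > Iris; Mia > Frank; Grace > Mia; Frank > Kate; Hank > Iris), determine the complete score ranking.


Constraints: Hank > Grace; Kate > Olga; Olga > Iris; Mia > Frank; Grace > Mia; Frank > Kate; Hank > Iris
Method: at each step, the next-highest is the one remaining person who never appears on the smaller side of a constraint between remaining people.
  Step 1: remaining {Olga, Hank, Kate, Mia, Grace, Iris, Frank}; on the smaller side: {Olga, Kate, Mia, Grace, Iris, Frank} → Hank is next (Hank > Grace; Hank > Iris).
  Step 2: remaining {Olga, Kate, Mia, Grace, Iris, Frank}; on the smaller side: {Olga, Kate, Mia, Iris, Frank} → Grace is next (Grace > Mia).
  Step 3: remaining {Olga, Kate, Mia, Iris, Frank}; on the smaller side: {Olga, Kate, Iris, Frank} → Mia is next (Mia > Frank).
  Step 4: remaining {Olga, Kate, Iris, Frank}; on the smaller side: {Olga, Kate, Iris} → Frank is next (Frank > Kate).
  Step 5: remaining {Olga, Kate, Iris}; on the smaller side: {Olga, Iris} → Kate is next (Kate > Olga).
  Step 6: remaining {Olga, Iris}; on the smaller side: {Iris} → Olga is next (Olga > Iris).
  Step 7: only Iris remains → lowest.
Final ranking (highest to lowest):

Hank > Grace > Mia > Frank > Kate > Olga > Iris


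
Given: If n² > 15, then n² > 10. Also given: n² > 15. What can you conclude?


Modus ponens: P → Q, P ⊢ Q
P: n² > 15
Q: n² > 10
We have P → Q and P is true.
By modus ponens, Q must be true.

n² > 10


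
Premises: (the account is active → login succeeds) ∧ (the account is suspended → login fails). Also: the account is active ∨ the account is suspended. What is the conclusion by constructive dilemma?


Constructive dilemma: (P → Q) ∧ (R → S), P ∨ R ⊢ Q ∨ S
Premise 1: the account is active → login succeeds
Premise 2: the account is suspended → login fails
Premise 3: the account is active ∨ the account is suspended
Case 1: Assuming the account is active, then by Premise 1, login succeeds.
Case 2: Assuming the account is suspended, then by Premise 2, login fails.
Since one of the account is active or the account is suspended must hold, we get login succeeds or login fails.

Login succeeds or login fails.


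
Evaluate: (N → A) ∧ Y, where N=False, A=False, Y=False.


N = False, A = False, Y = False
Expression: (N → A) ∧ Y
Step 1: N → A = False → False (false only if N=True, A=False) = True
Step 2: (True) ∧ Y = True AND False = False

False


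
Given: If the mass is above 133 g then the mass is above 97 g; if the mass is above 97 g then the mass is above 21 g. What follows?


Hypothetical syllogism: P → Q, Q → R ⊢ P → R
Premise 1: the mass is above 133 g → the mass is above 97 g
Premise 2: the mass is above 97 g → the mass is above 21 g
Chain the implications: the middle term (the mass is above 97 g) links the two.
Conclusion: If the mass is above 133 g, then the mass is above 21 g.

If the mass is above 133 g, then the mass is above 21 g.


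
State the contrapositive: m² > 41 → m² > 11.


Original: If m² > 41, then m² > 11
Contrapositive: If ¬Q, then ¬P
Negate Q: not (m² > 11)
Negate P: not (m² > 41)

If not (m² > 11), then not (m² > 41).


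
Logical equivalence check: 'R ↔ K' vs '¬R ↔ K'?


Expression 1: R ↔ K
Expression 2: ¬R ↔ K
Truth table (R K | Expr1 Expr2):
  T T |   T     F   ← differ
  T F |   F     T   ← differ
  F T |   F     T   ← differ
  F F |   T     F   ← differ
Counterexample: R=T, K=T gives Expr1 = T but Expr2 = F, so the expressions are NOT logically equivalent.

No


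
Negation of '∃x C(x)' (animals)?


Original: ∃x C(x)
Rule: ¬∀→∃, ¬∃→∀, negate predicate.
Negation: ∀x ¬C(x)

∀x ¬C(x)


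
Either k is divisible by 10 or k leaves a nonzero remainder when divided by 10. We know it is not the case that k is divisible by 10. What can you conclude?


Disjunctive syllogism: P ∨ Q, ¬P ⊢ Q
Disjunction: k is divisible by 10 ∨ k leaves a nonzero remainder when divided by 10
We know it is not the case that k is divisible by 10.
By disjunctive syllogism, the other disjunct must be true.

k leaves a nonzero remainder when divided by 10


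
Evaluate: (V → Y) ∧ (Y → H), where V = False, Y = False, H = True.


V = False, Y = False, H = True
Step 1: V → Y is false only when V=True and Y=False. Result: True
Step 2: Y → H is false only when Y=True and H=False. Result: True
Step 3: True ∧ True = True

True


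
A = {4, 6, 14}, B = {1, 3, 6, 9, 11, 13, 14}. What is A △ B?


A = {4, 6, 14}
B = {1, 3, 6, 9, 11, 13, 14}
Operation: symmetric difference
In A only: [4], in B only: [1, 3, 9, 11, 13]

{1, 3, 4, 9, 11, 13}


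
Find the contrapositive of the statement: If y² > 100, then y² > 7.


Original: If y² > 100, then y² > 7
Contrapositive: If ¬Q, then ¬P
Negate Q: not (y² > 7)
Negate P: not (y² > 100)

If not (y² > 7), then not (y² > 100).


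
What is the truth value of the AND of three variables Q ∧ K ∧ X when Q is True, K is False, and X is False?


Q = True, K = False, X = False
Step 1: Q ∧ K = True AND False = False
Step 2: (False) ∧ X = (False) AND False = False
AND is true only when ALL operands are true.

False


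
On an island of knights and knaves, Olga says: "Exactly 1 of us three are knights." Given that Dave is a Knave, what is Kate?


Olga claims exactly 1 knights among Olga, Dave, Kate.
Given: Dave is a Knave.

Case 1: Olga is a Knight (tells truth)
  Then exactly 1 of the three are knights.
  Counting Olga, Dave: 1 knight(s) so far. Need 0 more → Kate = Knave.
Case 2: Olga is a Knave (lies)
  Then the count is NOT 1.
  If Kate = Knight, count = 1 = 1 → claim would be true, contradicts lie.
  If Kate = Knave, count = 0 ≠ 1 → lie confirmed ✓

Kate is a Knave.

Knave


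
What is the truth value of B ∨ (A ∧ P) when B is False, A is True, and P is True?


B = False, A = True, P = True
Step 1: A ∧ P = True AND True = True
Step 2: B ∨ True = False OR True = True
AND evaluated first (higher precedence); then OR applied.

True


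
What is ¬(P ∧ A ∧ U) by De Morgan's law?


De Morgan's law: ¬(P ∧ Q ∧ R) ≡ ¬P ∨ ¬Q ∨ ¬R
¬(P ∧ A ∧ U) = ¬P ∨ ¬A ∨ ¬U

¬P ∨ ¬A ∨ ¬U


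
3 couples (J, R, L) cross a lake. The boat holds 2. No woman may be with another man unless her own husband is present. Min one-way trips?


Label couples J, R, L (H = husband, W = wife).
Counting alone: 6 people, the boat carries 2 and someone must bring it back, so each round trip nets at most +1 on the far side until the last crossing → at least 9 trips. The jealousy constraint makes 9 impossible; the shortest valid schedule has 11:
1. WJ+WR →  (far: WJ,WR; near: HJ,HR,HL,WL)
2. WJ ←       (far: WR; near: HJ,HR,HL,WJ,WL)
3. WJ+WL →  (far: WJ,WR,WL; near: HJ,HR,HL)
4. WJ ←       (far: WR,WL; near: HJ,HR,HL,WJ)
5. HR+HL →  (far: HR,WR,HL,WL; near: HJ,WJ)
6. HR+WR ←  (far: HL,WL; near: HJ,WJ,HR,WR)
7. HJ+HR →  (far: HJ,HR,HL,WL; near: WJ,WR)
8. WL ←       (far: HJ,HR,HL; near: WJ,WR,WL)
9. WJ+WR →  (far: HJ,WJ,HR,WR,HL; near: WL)
10. HL ←      (far: HJ,WJ,HR,WR; near: HL,WL)
11. HL+WL → (far: all six; near: empty)
In every state each wife is either with her husband or with no other man.
Minimum trips = 11

11


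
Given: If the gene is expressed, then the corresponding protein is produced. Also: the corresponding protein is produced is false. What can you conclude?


Modus tollens: P → Q, ¬Q ⊢ ¬P
P: the gene is expressed
Q: the corresponding protein is produced
We have P → Q and Q is false.
By modus tollens, P must be false.

It is not the case that the gene is expressed


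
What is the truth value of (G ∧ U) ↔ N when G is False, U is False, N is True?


G = False, U = False, N = True
Step 1: G ∧ U = False AND False = False
Step 2: (False) ↔ N: true when both sides have same truth value.
Result: False ↔ True = False

False


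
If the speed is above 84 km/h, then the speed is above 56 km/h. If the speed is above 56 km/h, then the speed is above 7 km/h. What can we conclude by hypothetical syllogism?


Hypothetical syllogism: P → Q, Q → R ⊢ P → R
Premise 1: the speed is above 84 km/h → the speed is above 56 km/h
Premise 2: the speed is above 56 km/h → the speed is above 7 km/h
Chain the implications: the middle term (the speed is above 56 km/h) links the two.
Conclusion: If the speed is above 84 km/h, then the speed is above 7 km/h.

If the speed is above 84 km/h, then the speed is above 7 km/h.


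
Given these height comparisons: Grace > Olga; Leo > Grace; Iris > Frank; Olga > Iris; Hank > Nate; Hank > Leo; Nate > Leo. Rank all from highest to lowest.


Constraints: Grace > Olga; Leo > Grace; Iris > Frank; Olga > Iris; Hank > Nate; Hank > Leo; Nate > Leo
Method: at each step, the next-highest is the one remaining person who never appears on the smaller side of a constraint between remaining people.
  Step 1: remaining {Grace, Nate, Olga, Frank, Leo, Hank, Iris}; on the smaller side: {Grace, Nate, Olga, Frank, Leo, Iris} → Hank is next (Hank > Nate; Hank > Leo).
  Step 2: remaining {Grace, Nate, Olga, Frank, Leo, Iris}; on the smaller side: {Grace, Olga, Frank, Leo, Iris} → Nate is next (Nate > Leo).
  Step 3: remaining {Grace, Olga, Frank, Leo, Iris}; on the smaller side: {Grace, Olga, Frank, Iris} → Leo is next (Leo > Grace).
  Step 4: remaining {Grace, Olga, Frank, Iris}; on the smaller side: {Olga, Frank, Iris} → Grace is next (Grace > Olga).
  Step 5: remaining {Olga, Frank, Iris}; on the smaller side: {Frank, Iris} → Olga is next (Olga > Iris).
  Step 6: remaining {Frank, Iris}; on the smaller side: {Frank} → Iris is next (Iris > Frank).
  Step 7: only Frank remains → lowest.
Final ranking (highest to lowest):

Hank > Nate > Leo > Grace > Olga > Iris > Frank


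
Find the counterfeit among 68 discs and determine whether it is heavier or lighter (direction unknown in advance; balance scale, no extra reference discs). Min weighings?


Let n = 68. 136 possibilities (n discs × lighter/heavier); each weighing has 3 outcomes.
Bound for k weighings: say the first weighing puts j discs on each pan. If it tips, the 2j weighed discs remain suspects (each with a known direction) and k-1 weighings give 3^(k-1) outcomes; 3^(k-1) is odd, so 2j ≤ 3^(k-1) - 1. If it balances, the n - 2j unweighed discs remain with direction unknown: 2(n - 2j) ≤ 3^(k-1) - 1 by the same parity argument. Adding, n ≤ (3^(k-1) - 1) + (3^(k-1) - 1)/2 = (3^k - 3)/2, and the classical three-group strategy achieves this (3 discs in 2 weighings, 12 in 3, 39 in 4, 120 in 5).
So we need the smallest k with (3^k - 3)/2 ≥ 68.
k = 4: (3^4 - 3)/2 = 39 < 68 ✗
k = 5: (3^5 - 3)/2 = 120 ≥ 68 ✓

5


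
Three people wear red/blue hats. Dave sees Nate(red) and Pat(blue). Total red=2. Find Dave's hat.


Total red = 2, seen red = 1
Own red = 2 - 1 = 1
Dave's hat is red.

red


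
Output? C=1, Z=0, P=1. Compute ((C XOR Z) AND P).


C XOR Z = 1^0 = 1
1 AND 1 = 1

1


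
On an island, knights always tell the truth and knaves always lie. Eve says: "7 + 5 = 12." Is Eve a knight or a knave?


Statement: "7 + 5 = 12."
Actual: 7 + 5 = 12
Claimed: 12
Statement is TRUE → Eve tells the truth → Knight

Knight


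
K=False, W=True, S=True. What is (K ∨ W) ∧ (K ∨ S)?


K = False, W = True, S = True
Expression: (K ∨ W) ∧ (K ∨ S)
Step 1: K ∨ W = False OR True = True
Step 2: K ∨ S = False OR True = True
Step 3: (True) ∧ (True) = True AND True = True

True


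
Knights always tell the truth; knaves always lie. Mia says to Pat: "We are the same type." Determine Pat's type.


Mia says: "We are the same type."
Case 1: Mia is a Knight (truth-teller)
  Statement is true → they ARE the same → Pat is also a Knight
Case 2: Mia is a Knave (liar)
  Statement is false → they are NOT the same → Pat is a Knight
In both cases, Pat is a Knight.

Knight


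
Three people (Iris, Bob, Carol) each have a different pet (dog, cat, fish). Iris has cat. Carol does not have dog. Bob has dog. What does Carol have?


From clues:
  Bob → dog
  Iris → cat
By elimination, Carol gets the remaining.

fish


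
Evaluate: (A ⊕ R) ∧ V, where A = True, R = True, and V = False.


A = True, R = True, V = False
Step 1: A ⊕ R = True XOR True = False
Step 2: False ∧ V = False AND False = False
XOR true when exactly one of A,R is true; then AND with V.

False


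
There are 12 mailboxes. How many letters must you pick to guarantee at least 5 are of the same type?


Pigeonhole: to guarantee k in one of n categories, need (k-1)×n + 1.
k = 5, n = 12
Minimum = (5-1) × 12 + 1 = 4 × 12 + 1

49


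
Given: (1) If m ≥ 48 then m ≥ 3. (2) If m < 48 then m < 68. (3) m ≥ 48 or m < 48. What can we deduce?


Constructive dilemma: (P → Q) ∧ (R → S), P ∨ R ⊢ Q ∨ S
Premise 1: m ≥ 48 → m ≥ 3
Premise 2: m < 48 → m < 68
Premise 3: m ≥ 48 ∨ m < 48
Case 1: Assuming m ≥ 48, then by Premise 1, m ≥ 3.
Case 2: Assuming m < 48, then by Premise 2, m < 68.
Since one of m ≥ 48 or m < 48 must hold, we get m ≥ 3 or m < 68.

m ≥ 3 or m < 68.


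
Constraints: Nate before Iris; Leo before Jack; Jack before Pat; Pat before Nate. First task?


Constraints: Nate before Iris; Leo before Jack; Jack before Pat; Pat before Nate
The first task can have nothing scheduled before it, so it must never appear on the right of a 'before'.
Tasks appearing after some 'before': Iris, Jack, Pat, Nate.
The only task not in that list is Leo → it is first.

Leo


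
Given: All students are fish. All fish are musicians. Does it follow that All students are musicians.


Premise 1: All students are fish.
Premise 2: All fish are musicians.
Conclusion: All students are musicians.
Barbara syllogism (AAA-1): All A are B, All B are C → All A are C.
Middle term (fish) distributed in premise 2.

Valid


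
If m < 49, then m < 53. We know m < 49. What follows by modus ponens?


Modus ponens: P → Q, P ⊢ Q
P: m < 49
Q: m < 53
We have P → Q and P is true.
By modus ponens, Q must be true.

m < 53


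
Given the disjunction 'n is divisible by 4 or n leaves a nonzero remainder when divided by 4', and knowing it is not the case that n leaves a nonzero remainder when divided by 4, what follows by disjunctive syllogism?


Disjunctive syllogism: P ∨ Q, ¬P ⊢ Q
Disjunction: n is divisible by 4 ∨ n leaves a nonzero remainder when divided by 4
We know it is not the case that n leaves a nonzero remainder when divided by 4.
By disjunctive syllogism, the other disjunct must be true.

n is divisible by 4


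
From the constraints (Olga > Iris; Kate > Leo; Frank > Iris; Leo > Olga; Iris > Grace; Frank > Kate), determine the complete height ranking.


Constraints: Olga > Iris; Kate > Leo; Frank > Iris; Leo > Olga; Iris > Grace; Frank > Kate
Method: at each step, the next-highest is the one remaining person who never appears on the smaller side of a constraint between remaining people.
  Step 1: remaining {Kate, Frank, Iris, Grace, Leo, Olga}; on the smaller side: {Kate, Iris, Grace, Leo, Olga} → Frank is next (Frank > Iris; Frank > Kate).
  Step 2: remaining {Kate, Iris, Grace, Leo, Olga}; on the smaller side: {Iris, Grace, Leo, Olga} → Kate is next (Kate > Leo).
  Step 3: remaining {Iris, Grace, Leo, Olga}; on the smaller side: {Iris, Grace, Olga} → Leo is next (Leo > Olga).
  Step 4: remaining {Iris, Grace, Olga}; on the smaller side: {Iris, Grace} → Olga is next (Olga > Iris).
  Step 5: remaining {Iris, Grace}; on the smaller side: {Grace} → Iris is next (Iris > Grace).
  Step 6: only Grace remains → lowest.
Final ranking (highest to lowest):

Frank > Kate > Leo > Olga > Iris > Grace


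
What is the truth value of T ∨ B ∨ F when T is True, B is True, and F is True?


T = True, B = True, F = True
Step 1: T ∨ B = True OR True = True
Step 2: True ∨ F = True OR True = True
OR is true when at least one operand is true.

True


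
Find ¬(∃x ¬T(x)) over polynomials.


Original: ∃x ¬T(x)
Rule: ¬∀→∃, ¬∃→∀, negate predicate.
Negation: ∀x T(x)

∀x T(x)


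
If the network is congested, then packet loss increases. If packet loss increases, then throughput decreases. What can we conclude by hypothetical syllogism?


Hypothetical syllogism: P → Q, Q → R ⊢ P → R
Premise 1: the network is congested → packet loss increases
Premise 2: packet loss increases → throughput decreases
Chain the implications: the middle term (packet loss increases) links the two.
Conclusion: If the network is congested, then throughput decreases.

If the network is congested, then throughput decreases.


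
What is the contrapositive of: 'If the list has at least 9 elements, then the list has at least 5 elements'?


Original: If the list has at least 9 elements, then the list has at least 5 elements
Contrapositive: If ¬Q, then ¬P
Negate Q: not (the list has at least 5 elements)
Negate P: not (the list has at least 9 elements)

If not (the list has at least 5 elements), then not (the list has at least 9 elements).


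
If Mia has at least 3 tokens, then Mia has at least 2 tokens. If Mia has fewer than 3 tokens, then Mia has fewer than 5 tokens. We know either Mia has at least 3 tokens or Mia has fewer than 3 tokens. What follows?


Constructive dilemma: (P → Q) ∧ (R → S), P ∨ R ⊢ Q ∨ S
Premise 1: Mia has at least 3 tokens → Mia has at least 2 tokens
Premise 2: Mia has fewer than 3 tokens → Mia has fewer than 5 tokens
Premise 3: Mia has at least 3 tokens ∨ Mia has fewer than 3 tokens
Case 1: Assuming Mia has at least 3 tokens, then by Premise 1, Mia has at least 2 tokens.
Case 2: Assuming Mia has fewer than 3 tokens, then by Premise 2, Mia has fewer than 5 tokens.
Since one of Mia has at least 3 tokens or Mia has fewer than 3 tokens must hold, we get Mia has at least 2 tokens or Mia has fewer than 5 tokens.

Mia has at least 2 tokens or Mia has fewer than 5 tokens.


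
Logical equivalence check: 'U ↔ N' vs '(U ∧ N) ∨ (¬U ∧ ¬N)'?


Expression 1: U ↔ N
Expression 2: (U ∧ N) ∨ (¬U ∧ ¬N)
Truth table (U N | Expr1 Expr2):
  T T |   T     T
  T F |   F     F
  F T |   F     F
  F F |   T     T
All 4 rows agree, so the expressions are logically equivalent.

Yes


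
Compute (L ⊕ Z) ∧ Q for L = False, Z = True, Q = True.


L = False, Z = True, Q = True
Step 1: L ⊕ Z = False XOR True = True
Step 2: True ∧ Q = True AND True = True
XOR true when exactly one of L,Z is true; then AND with Q.

True


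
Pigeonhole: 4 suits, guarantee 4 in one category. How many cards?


Pigeonhole: to guarantee k in one of n categories, need (k-1)×n + 1.
k = 4, n = 4
Minimum = (4-1) × 4 + 1 = 3 × 4 + 1

13


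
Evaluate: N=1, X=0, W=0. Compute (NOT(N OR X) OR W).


N OR X = 1
NOT(1) = 0
0 OR 0 = 0

0


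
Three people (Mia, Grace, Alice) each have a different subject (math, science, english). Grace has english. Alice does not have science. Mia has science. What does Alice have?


From clues:
  Mia → science
  Grace → english
By elimination, Alice gets the remaining.

math


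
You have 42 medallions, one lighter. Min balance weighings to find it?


Each weighing has 3 outcomes (left heavy / balance / right heavy), so k weighings distinguish at most 3^k cases; splitting into three near-equal groups achieves this.
Need 3^k ≥ 42: 3^3 = 27 < 42 ≤ 3^4 = 81
k = ⌈log₃(42)⌉ = 4

4


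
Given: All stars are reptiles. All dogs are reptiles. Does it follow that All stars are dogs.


Premise 1: All stars are reptiles.
Premise 2: All dogs are reptiles.
Conclusion: All stars are dogs.
Fallacy: undistributed middle. reptiles is predicate in both.
Counterexample: stars and dogs could be disjoint subsets of reptiles.

Invalid


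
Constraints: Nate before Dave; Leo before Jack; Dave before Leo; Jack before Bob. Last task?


Constraints: Nate before Dave; Leo before Jack; Dave before Leo; Jack before Bob
The last task can have nothing scheduled after it, so it must never appear on the left of a 'before'.
Tasks appearing before some other task: Nate, Leo, Dave, Jack.
The only task not in that list is Bob → it is last.

Bob
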